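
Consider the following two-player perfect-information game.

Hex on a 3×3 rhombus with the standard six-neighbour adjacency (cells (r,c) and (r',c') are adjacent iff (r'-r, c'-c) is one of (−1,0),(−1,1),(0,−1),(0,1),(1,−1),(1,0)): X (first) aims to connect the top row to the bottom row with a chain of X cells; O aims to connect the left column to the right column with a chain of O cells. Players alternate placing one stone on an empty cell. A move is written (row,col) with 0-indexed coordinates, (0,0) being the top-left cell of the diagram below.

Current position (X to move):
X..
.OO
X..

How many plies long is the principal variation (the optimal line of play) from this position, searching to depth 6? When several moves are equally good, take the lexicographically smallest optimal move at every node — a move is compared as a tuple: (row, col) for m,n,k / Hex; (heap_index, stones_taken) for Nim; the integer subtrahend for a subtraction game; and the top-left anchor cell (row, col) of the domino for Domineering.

PV length from [X../.OO/X..]: 1 ply

p1 X@[X../.OO/X..]: (0,1)[XX./.OO/X..]-1 (0,2)[X.X/.OO/X..]-1 (1,0)[X../XOO/X..]+1* (2,1)[X../.OO/XX.]-1 (2,2)[X../.OO/X.X]-1
p2 O@[X../XOO/X..] terminal -1; root [X../.OO/X..] d6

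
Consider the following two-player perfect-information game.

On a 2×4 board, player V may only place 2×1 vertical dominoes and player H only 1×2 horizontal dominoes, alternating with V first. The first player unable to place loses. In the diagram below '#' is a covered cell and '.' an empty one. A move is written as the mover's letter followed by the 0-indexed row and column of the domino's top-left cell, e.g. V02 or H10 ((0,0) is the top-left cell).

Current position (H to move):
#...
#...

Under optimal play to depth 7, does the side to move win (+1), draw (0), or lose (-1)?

value(#.../#..., H) = +1

ply 1, H at #.../#... | H01=+1→###./#...*; H02=+1→#.##/#...; H11=+1→#.../###.; H12=+1→#.../#.##
ply 2, V at ###./#... | V03=-1→####/#..#*
ply 3, H at ####/#..# | H11=+1→####/####*
ply 4: ####/#### is terminal -1 (V); from #.../#... depth 7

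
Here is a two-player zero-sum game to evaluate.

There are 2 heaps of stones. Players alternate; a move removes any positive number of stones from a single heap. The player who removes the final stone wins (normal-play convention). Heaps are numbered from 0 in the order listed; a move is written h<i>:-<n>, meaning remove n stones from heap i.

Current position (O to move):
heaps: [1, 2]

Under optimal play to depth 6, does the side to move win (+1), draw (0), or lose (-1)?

[(1,2)] O move#1: h0:-1:-1/(0,2), h1:-1:+1/(1,1)*, h1:-2:-1/(1,0)
[(1,1)] X move#2: h0:-1:-1/(0,1)*, h1:-1:-1/(1,0)
[(0,1)] O move#3: h1:-1:+1/(0,0)*
[(0,0)] end (terminal -1, X#4); searched (1,2) to 6

value((1,2), O) = +1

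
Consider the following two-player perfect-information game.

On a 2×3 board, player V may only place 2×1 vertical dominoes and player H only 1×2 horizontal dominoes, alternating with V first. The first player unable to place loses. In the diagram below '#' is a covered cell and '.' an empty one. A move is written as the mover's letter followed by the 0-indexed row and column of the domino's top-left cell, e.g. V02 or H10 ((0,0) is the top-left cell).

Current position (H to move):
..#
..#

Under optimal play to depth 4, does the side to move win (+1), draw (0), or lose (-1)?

p1 H@[..#/..#]: H00[###/..#]+1* H10[..#/###]+1
p2 V@[###/..#] terminal -1; root [..#/..#] d4

value(..#/..#, H) = +1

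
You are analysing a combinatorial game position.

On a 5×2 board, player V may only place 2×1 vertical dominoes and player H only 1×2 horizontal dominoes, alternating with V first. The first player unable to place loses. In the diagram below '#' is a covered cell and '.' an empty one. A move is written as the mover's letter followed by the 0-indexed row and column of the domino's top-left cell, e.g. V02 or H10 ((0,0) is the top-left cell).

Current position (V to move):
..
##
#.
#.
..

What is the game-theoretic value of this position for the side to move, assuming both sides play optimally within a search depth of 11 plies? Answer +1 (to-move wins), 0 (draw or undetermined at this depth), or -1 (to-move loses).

value(../##/#./#./.., V) = -1

[../##/#./#./..] V move#1: V21:-1/../##/##/##/..*, V31:-1/../##/#./##/.#
[../##/##/##/..] H move#2: H00:+1/##/##/##/##/..*, H40:+1/../##/##/##/##
[##/##/##/##/..] end (terminal -1, V#3); searched ../##/#./#./.. to 11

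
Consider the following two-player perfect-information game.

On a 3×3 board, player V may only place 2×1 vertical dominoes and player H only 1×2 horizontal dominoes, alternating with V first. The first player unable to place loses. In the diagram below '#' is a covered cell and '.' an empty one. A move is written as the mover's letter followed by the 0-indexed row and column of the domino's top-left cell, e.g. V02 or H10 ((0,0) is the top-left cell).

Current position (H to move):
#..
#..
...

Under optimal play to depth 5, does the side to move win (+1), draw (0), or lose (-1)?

value(#../#../..., H) = +1

[#../#../...] H move#1: H01:-1/###/#../..., H11:+1/#../###/...*, H20:-1/#../#../##., H21:-1/#../#../.##
[#../###/...] end (terminal -1, V#2); searched #../#../... to 5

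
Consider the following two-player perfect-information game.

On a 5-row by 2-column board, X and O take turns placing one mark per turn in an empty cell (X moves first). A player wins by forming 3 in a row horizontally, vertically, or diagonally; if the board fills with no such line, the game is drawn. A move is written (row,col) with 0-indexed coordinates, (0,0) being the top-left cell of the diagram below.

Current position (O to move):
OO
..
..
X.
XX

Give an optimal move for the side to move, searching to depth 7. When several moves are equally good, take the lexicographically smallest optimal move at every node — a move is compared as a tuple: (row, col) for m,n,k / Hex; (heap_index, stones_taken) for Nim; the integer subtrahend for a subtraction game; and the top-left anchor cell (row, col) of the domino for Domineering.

ply 1, O at OO/../../X./XX | (1,0)=-1→OO/O./../X./XX; (1,1)=-1→OO/.O/../X./XX; (2,0)=+0→OO/../O./X./XX*; (2,1)=-1→OO/../.O/X./XX; (3,1)=-1→OO/../../XO/XX
ply 2, X at OO/../O./X./XX | (1,0)=+0→OO/X./O./X./XX*; (1,1)=-1→OO/.X/O./X./XX; (2,1)=-1→OO/../OX/X./XX; (3,1)=-1→OO/../O./XX/XX
ply 3, O at OO/X./O./X./XX | (1,1)=+0→OO/XO/O./X./XX*; (2,1)=+0→OO/X./OO/X./XX; (3,1)=+0→OO/X./O./XO/XX
ply 4, X at OO/XO/O./X./XX | (2,1)=+0→OO/XO/OX/X./XX*; (3,1)=-1→OO/XO/O./XX/XX
ply 5, O at OO/XO/OX/X./XX | (3,1)=+0→OO/XO/OX/XO/XX*
ply 6: OO/XO/OX/XO/XX is terminal +0 (X); from OO/../../X./XX depth 7

O's best at [OO/../../X./XX]: (2,0)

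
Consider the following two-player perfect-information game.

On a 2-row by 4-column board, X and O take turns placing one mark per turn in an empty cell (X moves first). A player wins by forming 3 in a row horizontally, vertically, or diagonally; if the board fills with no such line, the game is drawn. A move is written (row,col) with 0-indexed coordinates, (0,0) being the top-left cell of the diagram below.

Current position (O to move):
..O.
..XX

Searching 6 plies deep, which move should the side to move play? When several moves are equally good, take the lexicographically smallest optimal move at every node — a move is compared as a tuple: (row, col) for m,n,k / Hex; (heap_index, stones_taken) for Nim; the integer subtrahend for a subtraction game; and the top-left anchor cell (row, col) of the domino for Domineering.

ply 1, O at ..O./..XX | (0,0)=-1→O.O./..XX; (0,1)=-1→.OO./..XX; (0,3)=-1→..OO/..XX; (1,0)=-1→..O./O.XX; (1,1)=+0→..O./.OXX*
ply 2, X at ..O./.OXX | (0,0)=+0→X.O./.OXX*; (0,1)=+0→.XO./.OXX; (0,3)=+0→..OX/.OXX; (1,0)=-1→..O./XOXX
ply 3, O at X.O./.OXX | (0,1)=+0→XOO./.OXX*; (0,3)=+0→X.OO/.OXX; (1,0)=+0→X.O./OOXX
ply 4, X at XOO./.OXX | (0,3)=+0→XOOX/.OXX*; (1,0)=-1→XOO./XOXX
ply 5, O at XOOX/.OXX | (1,0)=+0→XOOX/OOXX*
ply 6: XOOX/OOXX is terminal +0 (X); from ..O./..XX depth 6

O's best at [..O./..XX]: (1,1)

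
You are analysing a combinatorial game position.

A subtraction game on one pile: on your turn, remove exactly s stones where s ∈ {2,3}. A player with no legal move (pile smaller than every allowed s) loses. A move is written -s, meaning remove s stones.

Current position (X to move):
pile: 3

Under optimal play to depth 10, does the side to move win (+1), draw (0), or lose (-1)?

value(3, X) = +1

[3] X move#1: -2:+1/1*, -3:+1/0
[1] end (terminal -1, O#2); searched 3 to 10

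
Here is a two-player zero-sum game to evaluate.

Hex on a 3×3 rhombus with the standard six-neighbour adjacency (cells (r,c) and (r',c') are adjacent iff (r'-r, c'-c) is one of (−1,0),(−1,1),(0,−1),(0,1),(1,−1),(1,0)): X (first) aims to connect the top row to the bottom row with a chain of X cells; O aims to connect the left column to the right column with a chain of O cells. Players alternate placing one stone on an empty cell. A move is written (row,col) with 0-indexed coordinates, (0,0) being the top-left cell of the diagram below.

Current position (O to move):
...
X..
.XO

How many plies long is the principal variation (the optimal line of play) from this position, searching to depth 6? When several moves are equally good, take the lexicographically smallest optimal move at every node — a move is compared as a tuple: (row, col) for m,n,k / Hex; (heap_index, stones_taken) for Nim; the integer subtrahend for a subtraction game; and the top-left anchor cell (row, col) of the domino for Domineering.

p1 O@[.../X../.XO]: (0,0)[O../X../.XO]-1* (0,1)[.O./X../.XO]-1 (0,2)[..O/X../.XO]-1 (1,1)[.../XO./.XO]-1 (1,2)[.../X.O/.XO]-1 (2,0)[.../X../OXO]-1
p2 X@[O../X../.XO]: (0,1)[OX./X../.XO]+1* (0,2)[O.X/X../.XO]+1 (1,1)[O../XX./.XO]+1 (1,2)[O../X.X/.XO]+1 (2,0)[O../X../XXO]+1
p3 O@[OX./X../.XO]: (0,2)[OXO/X../.XO]-1* (1,1)[OX./XO./.XO]-1 (1,2)[OX./X.O/.XO]-1 (2,0)[OX./X../OXO]-1
p4 X@[OXO/X../.XO]: (1,1)[OXO/XX./.XO]+1* (1,2)[OXO/X.X/.XO]+1 (2,0)[OXO/X../XXO]+1
p5 O@[OXO/XX./.XO] terminal -1; root [.../X../.XO] d6

PV length from [.../X../.XO]: 4 plies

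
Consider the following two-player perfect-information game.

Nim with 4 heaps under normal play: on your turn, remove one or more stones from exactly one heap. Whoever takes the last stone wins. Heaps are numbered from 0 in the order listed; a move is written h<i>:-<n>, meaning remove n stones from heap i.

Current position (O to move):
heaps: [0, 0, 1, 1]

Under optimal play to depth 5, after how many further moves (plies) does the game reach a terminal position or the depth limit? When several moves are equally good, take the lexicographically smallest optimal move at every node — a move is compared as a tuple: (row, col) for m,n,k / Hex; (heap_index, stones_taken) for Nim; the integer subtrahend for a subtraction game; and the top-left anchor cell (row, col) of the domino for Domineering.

ply 1, O at (0,0,1,1) | h2:-1=-1→(0,0,0,1)*; h3:-1=-1→(0,0,1,0)
ply 2, X at (0,0,0,1) | h3:-1=+1→(0,0,0,0)*
ply 3: (0,0,0,0) is terminal -1 (O); from (0,0,1,1) depth 5

PV length from [(0,0,1,1)]: 2 plies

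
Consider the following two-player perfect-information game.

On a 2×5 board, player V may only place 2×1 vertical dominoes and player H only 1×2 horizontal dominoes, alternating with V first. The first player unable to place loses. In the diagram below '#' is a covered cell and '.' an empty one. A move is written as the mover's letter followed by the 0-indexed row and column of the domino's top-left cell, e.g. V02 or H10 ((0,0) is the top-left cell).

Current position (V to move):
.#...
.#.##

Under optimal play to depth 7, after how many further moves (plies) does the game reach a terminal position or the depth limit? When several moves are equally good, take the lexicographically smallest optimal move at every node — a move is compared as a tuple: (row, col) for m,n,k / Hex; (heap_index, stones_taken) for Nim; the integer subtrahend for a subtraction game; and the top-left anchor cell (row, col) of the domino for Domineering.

ply 1, V at .#.../.#.## | V00=-1→##.../##.##; V02=+1→.##../.####*
ply 2, H at .##../.#### | H03=-1→.####/.####*
ply 3, V at .####/.#### | V00=+1→#####/#####*
ply 4: #####/##### is terminal -1 (H); from .#.../.#.## depth 7

PV length from [.#.../.#.##]: 3 plies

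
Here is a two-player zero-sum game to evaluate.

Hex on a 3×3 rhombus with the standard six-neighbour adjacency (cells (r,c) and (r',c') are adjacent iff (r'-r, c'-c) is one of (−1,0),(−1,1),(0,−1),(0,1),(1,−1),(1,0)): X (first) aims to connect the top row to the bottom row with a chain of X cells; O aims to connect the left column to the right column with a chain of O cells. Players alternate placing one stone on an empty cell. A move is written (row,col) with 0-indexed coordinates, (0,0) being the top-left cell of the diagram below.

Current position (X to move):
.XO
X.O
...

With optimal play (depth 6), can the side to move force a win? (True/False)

X winning at [.XO/X.O/...]: True

ply 1, X at .XO/X.O/... | (0,0)=-1→XXO/X.O/...; (1,1)=+1→.XO/XXO/...*; (2,0)=+1→.XO/X.O/X..; (2,1)=+1→.XO/X.O/.X.; (2,2)=-1→.XO/X.O/..X
ply 2, O at .XO/XXO/... | (0,0)=-1→OXO/XXO/...*; (2,0)=-1→.XO/XXO/O..; (2,1)=-1→.XO/XXO/.O.; (2,2)=-1→.XO/XXO/..O
ply 3, X at OXO/XXO/... | (2,0)=+1→OXO/XXO/X..*; (2,1)=+1→OXO/XXO/.X.; (2,2)=+1→OXO/XXO/..X
ply 4: OXO/XXO/X.. is terminal -1 (O); from .XO/X.O/... depth 6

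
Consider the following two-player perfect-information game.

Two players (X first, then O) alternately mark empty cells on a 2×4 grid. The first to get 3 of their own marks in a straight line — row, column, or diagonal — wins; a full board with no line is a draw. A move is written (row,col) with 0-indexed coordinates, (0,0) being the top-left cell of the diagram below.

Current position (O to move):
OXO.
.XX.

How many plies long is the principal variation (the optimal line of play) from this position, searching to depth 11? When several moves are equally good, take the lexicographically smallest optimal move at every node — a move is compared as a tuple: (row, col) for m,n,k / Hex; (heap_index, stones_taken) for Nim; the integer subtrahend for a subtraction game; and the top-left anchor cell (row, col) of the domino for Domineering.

p1 O@[OXO./.XX.]: (0,3)[OXOO/.XX.]-1* (1,0)[OXO./OXX.]-1 (1,3)[OXO./.XXO]-1
p2 X@[OXOO/.XX.]: (1,0)[OXOO/XXX.]+1* (1,3)[OXOO/.XXX]+1
p3 O@[OXOO/XXX.] terminal -1; root [OXO./.XX.] d11

PV length from [OXO./.XX.]: 2 plies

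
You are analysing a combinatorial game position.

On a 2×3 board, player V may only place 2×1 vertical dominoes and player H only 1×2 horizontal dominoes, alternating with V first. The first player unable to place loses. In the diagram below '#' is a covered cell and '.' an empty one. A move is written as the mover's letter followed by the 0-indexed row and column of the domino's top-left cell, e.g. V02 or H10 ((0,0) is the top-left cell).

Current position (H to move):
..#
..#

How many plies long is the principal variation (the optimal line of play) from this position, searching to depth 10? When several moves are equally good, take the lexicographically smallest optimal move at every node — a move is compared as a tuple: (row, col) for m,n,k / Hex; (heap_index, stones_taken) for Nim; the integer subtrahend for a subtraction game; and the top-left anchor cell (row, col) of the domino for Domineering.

PV length from [..#/..#]: 1 ply

p1 H@[..#/..#]: H00[###/..#]+1* H10[..#/###]+1
p2 V@[###/..#] terminal -1; root [..#/..#] d10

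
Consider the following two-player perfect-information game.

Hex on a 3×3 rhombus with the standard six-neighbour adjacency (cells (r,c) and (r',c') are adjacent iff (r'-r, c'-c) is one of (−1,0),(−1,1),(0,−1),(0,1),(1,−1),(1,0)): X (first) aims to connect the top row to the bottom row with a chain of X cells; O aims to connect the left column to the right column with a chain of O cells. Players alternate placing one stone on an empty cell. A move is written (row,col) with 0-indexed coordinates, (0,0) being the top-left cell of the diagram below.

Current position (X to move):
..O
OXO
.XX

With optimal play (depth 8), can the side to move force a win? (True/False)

X winning at [..O/OXO/.XX]: True

ply 1, X at ..O/OXO/.XX | (0,0)=-1→X.O/OXO/.XX; (0,1)=+1→.XO/OXO/.XX*; (2,0)=-1→..O/OXO/XXX
ply 2: .XO/OXO/.XX is terminal -1 (O); from ..O/OXO/.XX depth 8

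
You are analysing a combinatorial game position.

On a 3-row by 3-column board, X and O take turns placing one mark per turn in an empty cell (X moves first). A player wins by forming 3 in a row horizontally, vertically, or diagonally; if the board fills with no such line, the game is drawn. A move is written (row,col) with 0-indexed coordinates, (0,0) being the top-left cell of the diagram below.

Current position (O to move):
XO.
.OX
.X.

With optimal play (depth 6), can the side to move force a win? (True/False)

O winning at [XO./.OX/.X.]: False

p1 O@[XO./.OX/.X.]: (0,2)[XOO/.OX/.X.]-1 (1,0)[XO./OOX/.X.]-1 (2,0)[XO./.OX/OX.]+0* (2,2)[XO./.OX/.XO]+0
p2 X@[XO./.OX/OX.]: (0,2)[XOX/.OX/OX.]+0* (1,0)[XO./XOX/OX.]-1 (2,2)[XO./.OX/OXX]-1
p3 O@[XOX/.OX/OX.]: (1,0)[XOX/OOX/OX.]-1 (2,2)[XOX/.OX/OXO]+0*
p4 X@[XOX/.OX/OXO]: (1,0)[XOX/XOX/OXO]+0*
p5 O@[XOX/XOX/OXO] terminal +0; root [XO./.OX/.X.] d6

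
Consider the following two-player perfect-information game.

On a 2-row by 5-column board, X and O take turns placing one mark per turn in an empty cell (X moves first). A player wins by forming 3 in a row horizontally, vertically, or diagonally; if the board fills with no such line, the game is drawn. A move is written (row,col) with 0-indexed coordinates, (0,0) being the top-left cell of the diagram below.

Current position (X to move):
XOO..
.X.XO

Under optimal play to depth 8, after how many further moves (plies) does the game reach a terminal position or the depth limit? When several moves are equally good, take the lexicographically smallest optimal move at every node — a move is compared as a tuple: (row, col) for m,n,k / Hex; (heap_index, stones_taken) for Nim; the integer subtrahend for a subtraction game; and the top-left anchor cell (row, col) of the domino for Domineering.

[XOO../.X.XO] X move#1: (0,3):+0/XOOX./.X.XO, (0,4):-1/XOO.X/.X.XO, (1,0):-1/XOO../XX.XO, (1,2):+1/XOO../.XXXO*
[XOO../.XXXO] end (terminal -1, O#2); searched XOO../.X.XO to 8

PV length from [XOO../.X.XO]: 1 ply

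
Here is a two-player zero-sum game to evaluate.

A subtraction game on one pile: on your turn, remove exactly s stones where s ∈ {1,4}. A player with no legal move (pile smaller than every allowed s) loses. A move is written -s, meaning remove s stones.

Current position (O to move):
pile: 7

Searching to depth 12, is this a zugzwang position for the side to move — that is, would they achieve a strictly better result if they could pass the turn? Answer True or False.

p1 O@[7]: -1[6]-1* -4[3]-1
p2 X@[6]: -1[5]+1* -4[2]+1
p3 O@[5]: -1[4]-1* -4[1]-1
p4 X@[4]: -1[3]-1 -4[0]+1*
p5 O@[0] terminal -1; root [7] d12
suppose O passes — search the same position with X to move:
pass> p1 X@[7]: -1[6]-1* -4[3]-1
pass> p2 O@[6]: -1[5]+1* -4[2]+1
pass> p3 X@[5]: -1[4]-1* -4[1]-1
pass> p4 O@[4]: -1[3]-1 -4[0]+1*
pass> p5 X@[0] terminal -1; root [7] d12
for O: play -1, pass +1

zugzwang(7, O) = True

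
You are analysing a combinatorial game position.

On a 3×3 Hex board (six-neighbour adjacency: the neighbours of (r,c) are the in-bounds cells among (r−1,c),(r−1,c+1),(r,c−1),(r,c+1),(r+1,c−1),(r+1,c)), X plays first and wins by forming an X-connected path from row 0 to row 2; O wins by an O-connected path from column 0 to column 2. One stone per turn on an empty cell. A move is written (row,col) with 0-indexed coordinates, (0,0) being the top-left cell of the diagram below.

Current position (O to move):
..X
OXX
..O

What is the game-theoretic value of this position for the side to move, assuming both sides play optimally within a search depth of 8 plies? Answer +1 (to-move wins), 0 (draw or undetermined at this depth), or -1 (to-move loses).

value(..X/OXX/..O, O) = -1

ply 1, O at ..X/OXX/..O | (0,0)=-1→O.X/OXX/..O*; (0,1)=-1→.OX/OXX/..O; (2,0)=-1→..X/OXX/O.O; (2,1)=-1→..X/OXX/.OO
ply 2, X at O.X/OXX/..O | (0,1)=+1→OXX/OXX/..O*; (2,0)=+1→O.X/OXX/X.O; (2,1)=+1→O.X/OXX/.XO
ply 3, O at OXX/OXX/..O | (2,0)=-1→OXX/OXX/O.O*; (2,1)=-1→OXX/OXX/.OO
ply 4, X at OXX/OXX/O.O | (2,1)=+1→OXX/OXX/OXO*
ply 5: OXX/OXX/OXO is terminal -1 (O); from ..X/OXX/..O depth 8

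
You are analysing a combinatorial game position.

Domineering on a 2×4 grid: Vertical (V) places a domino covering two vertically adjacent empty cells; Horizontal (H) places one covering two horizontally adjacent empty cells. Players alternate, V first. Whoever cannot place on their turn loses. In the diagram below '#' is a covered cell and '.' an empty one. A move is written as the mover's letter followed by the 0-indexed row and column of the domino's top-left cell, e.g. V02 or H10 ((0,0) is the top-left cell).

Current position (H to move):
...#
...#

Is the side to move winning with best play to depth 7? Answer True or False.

p1 H@[...#/...#]: H00[##.#/...#]+1* H01[.###/...#]+1 H10[...#/##.#]+1 H11[...#/.###]+1
p2 V@[##.#/...#]: V02[####/..##]-1*
p3 H@[####/..##]: H10[####/####]+1*
p4 V@[####/####] terminal -1; root [...#/...#] d7

H winning at [...#/...#]: True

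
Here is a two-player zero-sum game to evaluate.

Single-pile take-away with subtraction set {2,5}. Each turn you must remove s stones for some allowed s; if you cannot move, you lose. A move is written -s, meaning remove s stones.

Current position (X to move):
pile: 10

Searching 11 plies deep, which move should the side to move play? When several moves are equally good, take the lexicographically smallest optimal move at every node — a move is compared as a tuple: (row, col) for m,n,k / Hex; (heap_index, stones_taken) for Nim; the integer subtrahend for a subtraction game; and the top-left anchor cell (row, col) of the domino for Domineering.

X's best at [10]: -2

p1 X@[10]: -2[8]+1* -5[5]-1
p2 O@[8]: -2[6]-1* -5[3]-1
p3 X@[6]: -2[4]+1* -5[1]+1
p4 O@[4]: -2[2]-1*
p5 X@[2]: -2[0]+1*
p6 O@[0] terminal -1; root [10] d11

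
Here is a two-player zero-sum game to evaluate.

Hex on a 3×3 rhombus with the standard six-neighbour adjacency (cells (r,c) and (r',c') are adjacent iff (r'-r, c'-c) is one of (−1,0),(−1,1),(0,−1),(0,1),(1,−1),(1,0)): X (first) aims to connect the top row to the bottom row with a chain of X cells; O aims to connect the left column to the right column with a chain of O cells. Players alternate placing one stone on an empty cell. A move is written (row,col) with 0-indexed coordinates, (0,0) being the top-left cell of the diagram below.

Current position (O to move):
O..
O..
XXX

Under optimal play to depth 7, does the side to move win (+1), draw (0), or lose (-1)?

ply 1, O at O../O../XXX | (0,1)=-1→OO./O../XXX; (0,2)=+1→O.O/O../XXX*; (1,1)=+1→O../OO./XXX; (1,2)=-1→O../O.O/XXX
ply 2, X at O.O/O../XXX | (0,1)=-1→OXO/O../XXX*; (1,1)=-1→O.O/OX./XXX; (1,2)=-1→O.O/O.X/XXX
ply 3, O at OXO/O../XXX | (1,1)=+1→OXO/OO./XXX*; (1,2)=-1→OXO/O.O/XXX
ply 4: OXO/OO./XXX is terminal -1 (X); from O../O../XXX depth 7

value(O../O../XXX, O) = +1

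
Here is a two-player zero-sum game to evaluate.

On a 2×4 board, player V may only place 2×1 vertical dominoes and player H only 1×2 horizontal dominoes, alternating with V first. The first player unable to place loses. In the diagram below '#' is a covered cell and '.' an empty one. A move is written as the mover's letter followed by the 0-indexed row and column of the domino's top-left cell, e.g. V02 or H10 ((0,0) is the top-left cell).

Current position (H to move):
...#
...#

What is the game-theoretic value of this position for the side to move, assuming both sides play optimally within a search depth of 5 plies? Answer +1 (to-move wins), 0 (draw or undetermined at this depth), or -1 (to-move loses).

value(...#/...#, H) = +1

ply 1, H at ...#/...# | H00=+1→##.#/...#*; H01=+1→.###/...#; H10=+1→...#/##.#; H11=+1→...#/.###
ply 2, V at ##.#/...# | V02=-1→####/..##*
ply 3, H at ####/..## | H10=+1→####/####*
ply 4: ####/#### is terminal -1 (V); from ...#/...# depth 5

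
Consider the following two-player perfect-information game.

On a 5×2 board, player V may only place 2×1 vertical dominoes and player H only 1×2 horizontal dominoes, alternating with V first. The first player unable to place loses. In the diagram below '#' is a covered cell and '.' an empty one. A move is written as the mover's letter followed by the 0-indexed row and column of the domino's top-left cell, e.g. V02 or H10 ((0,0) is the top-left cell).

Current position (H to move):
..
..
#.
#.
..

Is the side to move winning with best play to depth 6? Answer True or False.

[../../#./#./..] H move#1: H00:+1/##/../#./#./..*, H10:+1/../##/#./#./.., H40:-1/../../#./#./##
[##/../#./#./..] V move#2: V11:-1/##/.#/##/#./..*, V21:-1/##/../##/##/.., V31:-1/##/../#./##/.#
[##/.#/##/#./..] H move#3: H40:+1/##/.#/##/#./##*
[##/.#/##/#./##] end (terminal -1, V#4); searched ../../#./#./.. to 6

H winning at [../../#./#./..]: True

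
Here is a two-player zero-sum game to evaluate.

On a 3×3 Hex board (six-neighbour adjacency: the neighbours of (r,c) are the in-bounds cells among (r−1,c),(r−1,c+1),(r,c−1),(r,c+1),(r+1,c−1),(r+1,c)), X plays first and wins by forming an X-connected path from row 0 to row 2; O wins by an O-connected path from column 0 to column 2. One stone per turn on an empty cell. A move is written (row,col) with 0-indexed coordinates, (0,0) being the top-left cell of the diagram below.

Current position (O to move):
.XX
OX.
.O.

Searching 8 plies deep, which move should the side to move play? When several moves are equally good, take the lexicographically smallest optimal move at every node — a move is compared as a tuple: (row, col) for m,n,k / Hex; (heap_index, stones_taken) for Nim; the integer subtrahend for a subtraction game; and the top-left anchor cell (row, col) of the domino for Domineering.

O's best at [.XX/OX./.O.]: (2,0)

[.XX/OX./.O.] O move#1: (0,0):-1/OXX/OX./.O., (1,2):-1/.XX/OXO/.O., (2,0):+1/.XX/OX./OO.*, (2,2):-1/.XX/OX./.OO
[.XX/OX./OO.] X move#2: (0,0):-1/XXX/OX./OO.*, (1,2):-1/.XX/OXX/OO., (2,2):-1/.XX/OX./OOX
[XXX/OX./OO.] O move#3: (1,2):+1/XXX/OXO/OO.*, (2,2):+1/XXX/OX./OOO
[XXX/OXO/OO.] end (terminal -1, X#4); searched .XX/OX./.O. to 8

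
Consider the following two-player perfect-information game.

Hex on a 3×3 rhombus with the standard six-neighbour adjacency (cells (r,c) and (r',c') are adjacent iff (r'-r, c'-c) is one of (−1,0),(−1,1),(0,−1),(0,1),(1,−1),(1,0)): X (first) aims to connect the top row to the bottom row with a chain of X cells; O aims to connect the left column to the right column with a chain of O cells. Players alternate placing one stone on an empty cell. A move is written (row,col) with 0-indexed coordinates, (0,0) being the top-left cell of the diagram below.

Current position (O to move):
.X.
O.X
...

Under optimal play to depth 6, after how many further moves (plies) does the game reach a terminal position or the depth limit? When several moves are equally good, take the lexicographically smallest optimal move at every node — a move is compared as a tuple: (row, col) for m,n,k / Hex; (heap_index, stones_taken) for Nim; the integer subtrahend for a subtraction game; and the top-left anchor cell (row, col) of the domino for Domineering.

ply 1, O at .X./O.X/... | (0,0)=-1→OX./O.X/...*; (0,2)=-1→.XO/O.X/...; (1,1)=-1→.X./OOX/...; (2,0)=-1→.X./O.X/O..; (2,1)=-1→.X./O.X/.O.; (2,2)=-1→.X./O.X/..O
ply 2, X at OX./O.X/... | (0,2)=+1→OXX/O.X/...*; (1,1)=+1→OX./OXX/...; (2,0)=+1→OX./O.X/X..; (2,1)=+1→OX./O.X/.X.; (2,2)=+1→OX./O.X/..X
ply 3, O at OXX/O.X/... | (1,1)=-1→OXX/OOX/...*; (2,0)=-1→OXX/O.X/O..; (2,1)=-1→OXX/O.X/.O.; (2,2)=-1→OXX/O.X/..O
ply 4, X at OXX/OOX/... | (2,0)=+1→OXX/OOX/X..*; (2,1)=+1→OXX/OOX/.X.; (2,2)=+1→OXX/OOX/..X
ply 5, O at OXX/OOX/X.. | (2,1)=-1→OXX/OOX/XO.*; (2,2)=-1→OXX/OOX/X.O
ply 6, X at OXX/OOX/XO. | (2,2)=+1→OXX/OOX/XOX*
ply 7: OXX/OOX/XOX is terminal -1 (O); from .X./O.X/... depth 6

PV length from [.X./O.X/...]: 6 plies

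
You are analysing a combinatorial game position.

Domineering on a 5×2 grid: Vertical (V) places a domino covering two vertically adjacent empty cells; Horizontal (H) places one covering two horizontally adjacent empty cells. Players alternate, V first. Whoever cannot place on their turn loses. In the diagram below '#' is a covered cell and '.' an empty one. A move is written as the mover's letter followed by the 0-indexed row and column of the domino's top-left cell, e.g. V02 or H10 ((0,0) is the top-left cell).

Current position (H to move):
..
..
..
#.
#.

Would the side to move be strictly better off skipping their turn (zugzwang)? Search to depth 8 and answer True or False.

ply 1, H at ../../../#./#. | H00=-1→##/../../#./#.; H10=+1→../##/../#./#.*; H20=-1→../../##/#./#.
ply 2, V at ../##/../#./#. | V21=-1→../##/.#/##/#.*; V31=-1→../##/../##/##
ply 3, H at ../##/.#/##/#. | H00=+1→##/##/.#/##/#.*
ply 4: ##/##/.#/##/#. is terminal -1 (V); from ../../../#./#. depth 8
pass branch (V moves first from the same position):
  | ply 1, V at ../../../#./#. | V00=+1→#./#./../#./#.*; V01=+1→.#/.#/../#./#.; V10=+1→../#./#./#./#.; V11=+1→../.#/.#/#./#.; V21=-1→../../.#/##/#.; V31=-1→../../../##/##
  | ply 2, H at #./#./../#./#. | H20=-1→#./#./##/#./#.*
  | ply 3, V at #./#./##/#./#. | V01=+1→##/##/##/#./#.*; V31=+1→#./#./##/##/##
  | ply 4: ##/##/##/#./#. is terminal -1 (H); from ../../../#./#. depth 8
H moving scores +1; H passing scores -1

zugzwang(../../../#./#., H) = False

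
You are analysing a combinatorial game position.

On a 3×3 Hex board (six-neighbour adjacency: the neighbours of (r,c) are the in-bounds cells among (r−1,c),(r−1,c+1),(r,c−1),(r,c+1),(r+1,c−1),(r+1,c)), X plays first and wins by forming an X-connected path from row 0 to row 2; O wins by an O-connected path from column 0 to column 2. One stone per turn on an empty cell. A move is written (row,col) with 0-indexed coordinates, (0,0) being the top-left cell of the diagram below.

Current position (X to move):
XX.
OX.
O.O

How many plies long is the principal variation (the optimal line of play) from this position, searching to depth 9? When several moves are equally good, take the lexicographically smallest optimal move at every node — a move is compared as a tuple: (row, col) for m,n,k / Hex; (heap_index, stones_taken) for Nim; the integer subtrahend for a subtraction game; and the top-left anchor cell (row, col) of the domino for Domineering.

[XX./OX./O.O] X move#1: (0,2):-1/XXX/OX./O.O, (1,2):-1/XX./OXX/O.O, (2,1):+1/XX./OX./OXO*
[XX./OX./OXO] end (terminal -1, O#2); searched XX./OX./O.O to 9

PV length from [XX./OX./O.O]: 1 ply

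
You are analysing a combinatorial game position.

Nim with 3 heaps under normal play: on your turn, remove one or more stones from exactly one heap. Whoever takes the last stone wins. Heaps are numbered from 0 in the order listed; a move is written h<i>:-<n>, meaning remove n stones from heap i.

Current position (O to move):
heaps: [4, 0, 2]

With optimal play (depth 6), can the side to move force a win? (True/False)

O winning at [(4,0,2)]: True

ply 1, O at (4,0,2) | h0:-1=-1→(3,0,2); h0:-2=+1→(2,0,2)*; h0:-3=-1→(1,0,2); h0:-4=-1→(0,0,2); h2:-1=-1→(4,0,1); h2:-2=-1→(4,0,0)
ply 2, X at (2,0,2) | h0:-1=-1→(1,0,2)*; h0:-2=-1→(0,0,2); h2:-1=-1→(2,0,1); h2:-2=-1→(2,0,0)
ply 3, O at (1,0,2) | h0:-1=-1→(0,0,2); h2:-1=+1→(1,0,1)*; h2:-2=-1→(1,0,0)
ply 4, X at (1,0,1) | h0:-1=-1→(0,0,1)*; h2:-1=-1→(1,0,0)
ply 5, O at (0,0,1) | h2:-1=+1→(0,0,0)*
ply 6: (0,0,0) is terminal -1 (X); from (4,0,2) depth 6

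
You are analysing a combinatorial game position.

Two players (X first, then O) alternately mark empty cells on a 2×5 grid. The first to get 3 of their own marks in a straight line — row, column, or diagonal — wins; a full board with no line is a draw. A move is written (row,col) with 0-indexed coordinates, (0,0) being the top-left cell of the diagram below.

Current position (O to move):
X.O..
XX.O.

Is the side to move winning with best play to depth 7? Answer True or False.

O winning at [X.O../XX.O.]: True

p1 O@[X.O../XX.O.]: (0,1)[XOO../XX.O.]-1 (0,3)[X.OO./XX.O.]-1 (0,4)[X.O.O/XX.O.]-1 (1,2)[X.O../XXOO.]+1* (1,4)[X.O../XX.OO]-1
p2 X@[X.O../XXOO.]: (0,1)[XXO../XXOO.]-1* (0,3)[X.OX./XXOO.]-1 (0,4)[X.O.X/XXOO.]-1 (1,4)[X.O../XXOOX]-1
p3 O@[XXO../XXOO.]: (0,3)[XXOO./XXOO.]+1* (0,4)[XXO.O/XXOO.]+1 (1,4)[XXO../XXOOO]+1
p4 X@[XXOO./XXOO.]: (0,4)[XXOOX/XXOO.]-1* (1,4)[XXOO./XXOOX]-1
p5 O@[XXOOX/XXOO.]: (1,4)[XXOOX/XXOOO]+1*
p6 X@[XXOOX/XXOOO] terminal -1; root [X.O../XX.O.] d7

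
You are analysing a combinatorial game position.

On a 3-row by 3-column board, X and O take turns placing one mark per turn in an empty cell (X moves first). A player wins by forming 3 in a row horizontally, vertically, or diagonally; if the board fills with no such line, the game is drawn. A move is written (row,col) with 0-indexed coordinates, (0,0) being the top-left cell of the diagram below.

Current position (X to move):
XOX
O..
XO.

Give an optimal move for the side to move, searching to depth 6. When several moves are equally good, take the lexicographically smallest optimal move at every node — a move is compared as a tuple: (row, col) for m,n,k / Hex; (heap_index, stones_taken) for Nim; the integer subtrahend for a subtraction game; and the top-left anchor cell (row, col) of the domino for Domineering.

X's best at [XOX/O../XO.]: (1,1)

p1 X@[XOX/O../XO.]: (1,1)[XOX/OX./XO.]+1* (1,2)[XOX/O.X/XO.]-1 (2,2)[XOX/O../XOX]-1
p2 O@[XOX/OX./XO.] terminal -1; root [XOX/O../XO.] d6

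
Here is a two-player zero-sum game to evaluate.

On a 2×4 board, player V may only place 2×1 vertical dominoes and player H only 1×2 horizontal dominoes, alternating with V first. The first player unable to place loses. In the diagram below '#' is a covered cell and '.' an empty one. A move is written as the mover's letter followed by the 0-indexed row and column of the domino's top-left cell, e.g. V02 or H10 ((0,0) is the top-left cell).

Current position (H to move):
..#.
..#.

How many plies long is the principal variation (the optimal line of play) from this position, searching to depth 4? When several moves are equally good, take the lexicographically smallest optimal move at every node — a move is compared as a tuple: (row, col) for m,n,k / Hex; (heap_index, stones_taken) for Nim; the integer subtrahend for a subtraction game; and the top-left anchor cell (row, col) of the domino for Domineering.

PV length from [..#./..#.]: 3 plies

[..#./..#.] H move#1: H00:+1/###./..#.*, H10:+1/..#./###.
[###./..#.] V move#2: V03:-1/####/..##*
[####/..##] H move#3: H10:+1/####/####*
[####/####] end (terminal -1, V#4); searched ..#./..#. to 4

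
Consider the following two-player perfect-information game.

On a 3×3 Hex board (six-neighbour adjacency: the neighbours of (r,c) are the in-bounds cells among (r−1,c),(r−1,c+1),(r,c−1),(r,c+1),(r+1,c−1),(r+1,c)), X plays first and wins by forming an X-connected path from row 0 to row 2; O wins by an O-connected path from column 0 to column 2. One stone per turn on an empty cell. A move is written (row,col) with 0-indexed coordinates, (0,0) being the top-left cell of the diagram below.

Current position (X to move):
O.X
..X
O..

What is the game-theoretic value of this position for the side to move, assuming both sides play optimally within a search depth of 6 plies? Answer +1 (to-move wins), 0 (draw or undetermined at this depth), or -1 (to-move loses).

value(O.X/..X/O.., X) = +1

[O.X/..X/O..] X move#1: (0,1):+1/OXX/..X/O..*, (1,0):+1/O.X/X.X/O.., (1,1):+1/O.X/.XX/O.., (2,1):+1/O.X/..X/OX., (2,2):+1/O.X/..X/O.X
[OXX/..X/O..] O move#2: (1,0):-1/OXX/O.X/O..*, (1,1):-1/OXX/.OX/O.., (2,1):-1/OXX/..X/OO., (2,2):-1/OXX/..X/O.O
[OXX/O.X/O..] X move#3: (1,1):+1/OXX/OXX/O..*, (2,1):+1/OXX/O.X/OX., (2,2):+1/OXX/O.X/O.X
[OXX/OXX/O..] O move#4: (2,1):-1/OXX/OXX/OO.*, (2,2):-1/OXX/OXX/O.O
[OXX/OXX/OO.] X move#5: (2,2):+1/OXX/OXX/OOX*
[OXX/OXX/OOX] end (terminal -1, O#6); searched O.X/..X/O.. to 6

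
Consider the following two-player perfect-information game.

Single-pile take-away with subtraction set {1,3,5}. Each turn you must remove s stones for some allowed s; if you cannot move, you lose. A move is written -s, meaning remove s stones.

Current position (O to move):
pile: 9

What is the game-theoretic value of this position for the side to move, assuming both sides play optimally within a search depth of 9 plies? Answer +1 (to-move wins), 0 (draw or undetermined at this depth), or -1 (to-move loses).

[9] O move#1: -1:+1/8*, -3:+1/6, -5:+1/4
[8] X move#2: -1:-1/7*, -3:-1/5, -5:-1/3
[7] O move#3: -1:+1/6*, -3:+1/4, -5:+1/2
[6] X move#4: -1:-1/5*, -3:-1/3, -5:-1/1
[5] O move#5: -1:+1/4*, -3:+1/2, -5:+1/0
[4] X move#6: -1:-1/3*, -3:-1/1
[3] O move#7: -1:+1/2*, -3:+1/0
[2] X move#8: -1:-1/1*
[1] O move#9: -1:+1/0*
[0] end (terminal -1, X#10); searched 9 to 9

value(9, O) = +1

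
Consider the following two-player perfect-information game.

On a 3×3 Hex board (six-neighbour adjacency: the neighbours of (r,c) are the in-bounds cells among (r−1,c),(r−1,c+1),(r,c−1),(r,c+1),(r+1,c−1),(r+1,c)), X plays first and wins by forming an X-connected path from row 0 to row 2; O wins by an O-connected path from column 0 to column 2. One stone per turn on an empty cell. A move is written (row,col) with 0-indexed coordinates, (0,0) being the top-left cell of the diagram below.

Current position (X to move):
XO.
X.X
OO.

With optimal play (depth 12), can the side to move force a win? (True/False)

X winning at [XO./X.X/OO.]: True

ply 1, X at XO./X.X/OO. | (0,2)=-1→XOX/X.X/OO.; (1,1)=-1→XO./XXX/OO.; (2,2)=+1→XO./X.X/OOX*
ply 2, O at XO./X.X/OOX | (0,2)=-1→XOO/X.X/OOX*; (1,1)=-1→XO./XOX/OOX
ply 3, X at XOO/X.X/OOX | (1,1)=+1→XOO/XXX/OOX*
ply 4: XOO/XXX/OOX is terminal -1 (O); from XO./X.X/OO. depth 12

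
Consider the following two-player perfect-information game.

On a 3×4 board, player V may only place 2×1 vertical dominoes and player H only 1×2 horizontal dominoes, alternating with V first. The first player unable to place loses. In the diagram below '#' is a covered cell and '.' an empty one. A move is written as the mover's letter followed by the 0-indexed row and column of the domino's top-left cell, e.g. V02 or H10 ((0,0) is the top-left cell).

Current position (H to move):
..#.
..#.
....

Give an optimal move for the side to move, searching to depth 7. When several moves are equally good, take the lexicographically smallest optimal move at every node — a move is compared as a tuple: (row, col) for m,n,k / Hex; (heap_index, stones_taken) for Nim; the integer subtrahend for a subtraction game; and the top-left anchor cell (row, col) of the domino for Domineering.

H's best at [..#./..#./....]: H10

p1 H@[..#./..#./....]: H00[###./..#./....]-1 H10[..#./###./....]+1* H20[..#./..#./##..]-1 H21[..#./..#./.##.]-1 H22[..#./..#./..##]-1
p2 V@[..#./###./....]: V03[..##/####/....]-1* V13[..#./####/...#]-1
p3 H@[..##/####/....]: H00[####/####/....]+1* H20[..##/####/##..]+1 H21[..##/####/.##.]+1 H22[..##/####/..##]+1
p4 V@[####/####/....] terminal -1; root [..#./..#./....] d7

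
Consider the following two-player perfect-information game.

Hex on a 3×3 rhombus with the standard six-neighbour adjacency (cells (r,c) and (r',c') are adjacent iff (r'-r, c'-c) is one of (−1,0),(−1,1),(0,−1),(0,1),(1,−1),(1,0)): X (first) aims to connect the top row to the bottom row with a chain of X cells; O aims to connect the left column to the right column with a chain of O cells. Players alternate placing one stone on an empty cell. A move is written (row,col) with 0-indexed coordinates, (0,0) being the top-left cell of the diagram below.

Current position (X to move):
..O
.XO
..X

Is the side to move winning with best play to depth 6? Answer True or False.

p1 X@[..O/.XO/..X]: (0,0)[X.O/.XO/..X]+1* (0,1)[.XO/.XO/..X]+1 (1,0)[..O/XXO/..X]+1 (2,0)[..O/.XO/X.X]-1 (2,1)[..O/.XO/.XX]-1
p2 O@[X.O/.XO/..X]: (0,1)[XOO/.XO/..X]-1* (1,0)[X.O/OXO/..X]-1 (2,0)[X.O/.XO/O.X]-1 (2,1)[X.O/.XO/.OX]-1
p3 X@[XOO/.XO/..X]: (1,0)[XOO/XXO/..X]+1* (2,0)[XOO/.XO/X.X]-1 (2,1)[XOO/.XO/.XX]-1
p4 O@[XOO/XXO/..X]: (2,0)[XOO/XXO/O.X]-1* (2,1)[XOO/XXO/.OX]-1
p5 X@[XOO/XXO/O.X]: (2,1)[XOO/XXO/OXX]+1*
p6 O@[XOO/XXO/OXX] terminal -1; root [..O/.XO/..X] d6

X winning at [..O/.XO/..X]: True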